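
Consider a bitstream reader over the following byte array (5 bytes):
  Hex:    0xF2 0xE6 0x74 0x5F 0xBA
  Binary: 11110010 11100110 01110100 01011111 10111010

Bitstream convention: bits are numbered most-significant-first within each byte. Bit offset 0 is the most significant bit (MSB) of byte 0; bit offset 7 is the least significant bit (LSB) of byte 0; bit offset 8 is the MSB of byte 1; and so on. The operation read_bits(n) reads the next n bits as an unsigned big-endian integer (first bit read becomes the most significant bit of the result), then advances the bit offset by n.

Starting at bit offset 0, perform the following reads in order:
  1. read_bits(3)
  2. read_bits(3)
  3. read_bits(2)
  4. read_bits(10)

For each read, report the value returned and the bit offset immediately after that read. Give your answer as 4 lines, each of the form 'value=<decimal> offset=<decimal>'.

Answer: value=7 offset=3
value=4 offset=6
value=2 offset=8
value=921 offset=18

Derivation:
Read 1: bits[0:3] width=3 -> value=7 (bin 111); offset now 3 = byte 0 bit 3; 37 bits remain
Read 2: bits[3:6] width=3 -> value=4 (bin 100); offset now 6 = byte 0 bit 6; 34 bits remain
Read 3: bits[6:8] width=2 -> value=2 (bin 10); offset now 8 = byte 1 bit 0; 32 bits remain
Read 4: bits[8:18] width=10 -> value=921 (bin 1110011001); offset now 18 = byte 2 bit 2; 22 bits remain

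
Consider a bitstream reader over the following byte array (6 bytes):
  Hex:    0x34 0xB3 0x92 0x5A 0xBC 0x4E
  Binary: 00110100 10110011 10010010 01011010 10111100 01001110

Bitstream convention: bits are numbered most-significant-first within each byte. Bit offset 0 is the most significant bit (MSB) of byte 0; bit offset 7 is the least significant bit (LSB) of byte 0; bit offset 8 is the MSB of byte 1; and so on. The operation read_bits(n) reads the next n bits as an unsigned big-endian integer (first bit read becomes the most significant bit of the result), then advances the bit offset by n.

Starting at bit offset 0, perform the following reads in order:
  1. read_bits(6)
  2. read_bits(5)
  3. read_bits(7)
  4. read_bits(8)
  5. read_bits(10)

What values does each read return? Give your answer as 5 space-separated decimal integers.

Answer: 13 5 78 73 427

Derivation:
Read 1: bits[0:6] width=6 -> value=13 (bin 001101); offset now 6 = byte 0 bit 6; 42 bits remain
Read 2: bits[6:11] width=5 -> value=5 (bin 00101); offset now 11 = byte 1 bit 3; 37 bits remain
Read 3: bits[11:18] width=7 -> value=78 (bin 1001110); offset now 18 = byte 2 bit 2; 30 bits remain
Read 4: bits[18:26] width=8 -> value=73 (bin 01001001); offset now 26 = byte 3 bit 2; 22 bits remain
Read 5: bits[26:36] width=10 -> value=427 (bin 0110101011); offset now 36 = byte 4 bit 4; 12 bits remain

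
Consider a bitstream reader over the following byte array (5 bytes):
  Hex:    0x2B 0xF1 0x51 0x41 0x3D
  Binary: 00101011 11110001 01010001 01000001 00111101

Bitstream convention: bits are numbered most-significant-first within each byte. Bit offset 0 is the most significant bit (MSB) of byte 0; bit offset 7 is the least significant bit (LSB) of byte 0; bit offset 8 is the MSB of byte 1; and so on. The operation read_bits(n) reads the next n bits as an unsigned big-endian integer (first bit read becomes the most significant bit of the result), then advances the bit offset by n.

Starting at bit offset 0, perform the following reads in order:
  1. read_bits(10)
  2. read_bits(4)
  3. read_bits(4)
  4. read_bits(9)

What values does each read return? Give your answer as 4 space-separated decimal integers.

Answer: 175 12 5 138

Derivation:
Read 1: bits[0:10] width=10 -> value=175 (bin 0010101111); offset now 10 = byte 1 bit 2; 30 bits remain
Read 2: bits[10:14] width=4 -> value=12 (bin 1100); offset now 14 = byte 1 bit 6; 26 bits remain
Read 3: bits[14:18] width=4 -> value=5 (bin 0101); offset now 18 = byte 2 bit 2; 22 bits remain
Read 4: bits[18:27] width=9 -> value=138 (bin 010001010); offset now 27 = byte 3 bit 3; 13 bits remain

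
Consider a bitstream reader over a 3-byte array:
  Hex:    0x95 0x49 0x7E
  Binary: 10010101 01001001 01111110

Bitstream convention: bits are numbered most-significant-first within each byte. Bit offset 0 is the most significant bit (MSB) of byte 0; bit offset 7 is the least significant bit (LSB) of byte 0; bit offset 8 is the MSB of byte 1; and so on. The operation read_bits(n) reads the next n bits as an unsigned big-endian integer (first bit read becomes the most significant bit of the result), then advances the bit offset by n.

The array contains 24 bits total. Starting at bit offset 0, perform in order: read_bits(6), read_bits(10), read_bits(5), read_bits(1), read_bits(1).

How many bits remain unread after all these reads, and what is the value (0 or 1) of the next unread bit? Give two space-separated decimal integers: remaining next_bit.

Answer: 1 0

Derivation:
Read 1: bits[0:6] width=6 -> value=37 (bin 100101); offset now 6 = byte 0 bit 6; 18 bits remain
Read 2: bits[6:16] width=10 -> value=329 (bin 0101001001); offset now 16 = byte 2 bit 0; 8 bits remain
Read 3: bits[16:21] width=5 -> value=15 (bin 01111); offset now 21 = byte 2 bit 5; 3 bits remain
Read 4: bits[21:22] width=1 -> value=1 (bin 1); offset now 22 = byte 2 bit 6; 2 bits remain
Read 5: bits[22:23] width=1 -> value=1 (bin 1); offset now 23 = byte 2 bit 7; 1 bits remain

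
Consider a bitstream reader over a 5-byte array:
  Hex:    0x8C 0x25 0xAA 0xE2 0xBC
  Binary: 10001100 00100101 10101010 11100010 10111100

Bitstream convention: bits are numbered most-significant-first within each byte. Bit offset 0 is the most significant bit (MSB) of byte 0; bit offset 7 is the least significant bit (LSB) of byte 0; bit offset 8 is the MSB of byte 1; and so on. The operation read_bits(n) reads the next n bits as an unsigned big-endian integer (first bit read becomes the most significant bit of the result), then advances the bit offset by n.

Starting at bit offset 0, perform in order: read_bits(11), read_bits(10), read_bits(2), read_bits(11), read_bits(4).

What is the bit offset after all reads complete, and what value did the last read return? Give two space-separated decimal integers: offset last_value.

Read 1: bits[0:11] width=11 -> value=1121 (bin 10001100001); offset now 11 = byte 1 bit 3; 29 bits remain
Read 2: bits[11:21] width=10 -> value=181 (bin 0010110101); offset now 21 = byte 2 bit 5; 19 bits remain
Read 3: bits[21:23] width=2 -> value=1 (bin 01); offset now 23 = byte 2 bit 7; 17 bits remain
Read 4: bits[23:34] width=11 -> value=906 (bin 01110001010); offset now 34 = byte 4 bit 2; 6 bits remain
Read 5: bits[34:38] width=4 -> value=15 (bin 1111); offset now 38 = byte 4 bit 6; 2 bits remain

Answer: 38 15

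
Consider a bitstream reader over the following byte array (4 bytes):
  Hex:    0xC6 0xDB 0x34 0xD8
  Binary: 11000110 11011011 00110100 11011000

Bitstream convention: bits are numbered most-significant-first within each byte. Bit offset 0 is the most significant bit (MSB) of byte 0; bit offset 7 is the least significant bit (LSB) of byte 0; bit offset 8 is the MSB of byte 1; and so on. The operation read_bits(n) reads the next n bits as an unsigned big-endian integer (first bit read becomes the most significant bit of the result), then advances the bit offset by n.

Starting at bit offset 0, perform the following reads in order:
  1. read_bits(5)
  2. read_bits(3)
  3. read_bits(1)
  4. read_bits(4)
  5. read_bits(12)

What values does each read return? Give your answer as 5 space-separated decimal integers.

Read 1: bits[0:5] width=5 -> value=24 (bin 11000); offset now 5 = byte 0 bit 5; 27 bits remain
Read 2: bits[5:8] width=3 -> value=6 (bin 110); offset now 8 = byte 1 bit 0; 24 bits remain
Read 3: bits[8:9] width=1 -> value=1 (bin 1); offset now 9 = byte 1 bit 1; 23 bits remain
Read 4: bits[9:13] width=4 -> value=11 (bin 1011); offset now 13 = byte 1 bit 5; 19 bits remain
Read 5: bits[13:25] width=12 -> value=1641 (bin 011001101001); offset now 25 = byte 3 bit 1; 7 bits remain

Answer: 24 6 1 11 1641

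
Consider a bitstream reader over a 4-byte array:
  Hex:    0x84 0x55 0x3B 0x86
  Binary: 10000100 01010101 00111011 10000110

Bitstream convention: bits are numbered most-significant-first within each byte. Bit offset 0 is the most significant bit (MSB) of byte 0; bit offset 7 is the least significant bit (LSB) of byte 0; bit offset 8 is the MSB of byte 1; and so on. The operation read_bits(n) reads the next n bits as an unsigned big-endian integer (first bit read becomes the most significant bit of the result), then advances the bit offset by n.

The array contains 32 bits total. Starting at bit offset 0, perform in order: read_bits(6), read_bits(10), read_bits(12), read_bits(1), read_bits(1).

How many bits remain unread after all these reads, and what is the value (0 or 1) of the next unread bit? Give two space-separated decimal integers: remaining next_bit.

Answer: 2 1

Derivation:
Read 1: bits[0:6] width=6 -> value=33 (bin 100001); offset now 6 = byte 0 bit 6; 26 bits remain
Read 2: bits[6:16] width=10 -> value=85 (bin 0001010101); offset now 16 = byte 2 bit 0; 16 bits remain
Read 3: bits[16:28] width=12 -> value=952 (bin 001110111000); offset now 28 = byte 3 bit 4; 4 bits remain
Read 4: bits[28:29] width=1 -> value=0 (bin 0); offset now 29 = byte 3 bit 5; 3 bits remain
Read 5: bits[29:30] width=1 -> value=1 (bin 1); offset now 30 = byte 3 bit 6; 2 bits remain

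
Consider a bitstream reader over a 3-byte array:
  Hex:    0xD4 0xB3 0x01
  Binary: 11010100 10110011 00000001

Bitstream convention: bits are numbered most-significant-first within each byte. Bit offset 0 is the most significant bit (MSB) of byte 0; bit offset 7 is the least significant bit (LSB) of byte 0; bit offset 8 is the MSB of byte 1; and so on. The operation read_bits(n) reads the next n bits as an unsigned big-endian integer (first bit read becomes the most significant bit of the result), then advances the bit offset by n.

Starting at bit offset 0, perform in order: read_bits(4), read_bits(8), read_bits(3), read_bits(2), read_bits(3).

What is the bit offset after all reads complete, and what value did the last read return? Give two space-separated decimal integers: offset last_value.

Read 1: bits[0:4] width=4 -> value=13 (bin 1101); offset now 4 = byte 0 bit 4; 20 bits remain
Read 2: bits[4:12] width=8 -> value=75 (bin 01001011); offset now 12 = byte 1 bit 4; 12 bits remain
Read 3: bits[12:15] width=3 -> value=1 (bin 001); offset now 15 = byte 1 bit 7; 9 bits remain
Read 4: bits[15:17] width=2 -> value=2 (bin 10); offset now 17 = byte 2 bit 1; 7 bits remain
Read 5: bits[17:20] width=3 -> value=0 (bin 000); offset now 20 = byte 2 bit 4; 4 bits remain

Answer: 20 0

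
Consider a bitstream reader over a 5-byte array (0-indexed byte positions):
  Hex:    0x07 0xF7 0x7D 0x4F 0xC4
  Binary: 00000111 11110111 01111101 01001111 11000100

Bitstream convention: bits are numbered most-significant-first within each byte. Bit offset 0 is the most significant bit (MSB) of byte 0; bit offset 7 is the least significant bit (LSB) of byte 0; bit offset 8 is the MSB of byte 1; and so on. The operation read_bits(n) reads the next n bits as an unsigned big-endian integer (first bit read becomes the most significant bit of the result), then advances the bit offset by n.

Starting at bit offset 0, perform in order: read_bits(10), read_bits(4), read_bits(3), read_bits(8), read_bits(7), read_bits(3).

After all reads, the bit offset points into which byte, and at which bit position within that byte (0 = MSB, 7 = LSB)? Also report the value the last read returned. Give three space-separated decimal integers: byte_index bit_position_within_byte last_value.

Answer: 4 3 6

Derivation:
Read 1: bits[0:10] width=10 -> value=31 (bin 0000011111); offset now 10 = byte 1 bit 2; 30 bits remain
Read 2: bits[10:14] width=4 -> value=13 (bin 1101); offset now 14 = byte 1 bit 6; 26 bits remain
Read 3: bits[14:17] width=3 -> value=6 (bin 110); offset now 17 = byte 2 bit 1; 23 bits remain
Read 4: bits[17:25] width=8 -> value=250 (bin 11111010); offset now 25 = byte 3 bit 1; 15 bits remain
Read 5: bits[25:32] width=7 -> value=79 (bin 1001111); offset now 32 = byte 4 bit 0; 8 bits remain
Read 6: bits[32:35] width=3 -> value=6 (bin 110); offset now 35 = byte 4 bit 3; 5 bits remain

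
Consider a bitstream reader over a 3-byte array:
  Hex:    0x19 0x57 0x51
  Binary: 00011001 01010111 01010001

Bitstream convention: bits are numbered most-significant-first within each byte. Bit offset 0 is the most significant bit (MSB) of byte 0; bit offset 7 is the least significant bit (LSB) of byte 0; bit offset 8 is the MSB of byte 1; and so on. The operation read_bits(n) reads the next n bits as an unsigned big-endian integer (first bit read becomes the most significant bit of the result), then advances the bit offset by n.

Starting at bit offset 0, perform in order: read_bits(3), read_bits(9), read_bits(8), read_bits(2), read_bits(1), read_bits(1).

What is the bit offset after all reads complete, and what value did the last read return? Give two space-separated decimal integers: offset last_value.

Read 1: bits[0:3] width=3 -> value=0 (bin 000); offset now 3 = byte 0 bit 3; 21 bits remain
Read 2: bits[3:12] width=9 -> value=405 (bin 110010101); offset now 12 = byte 1 bit 4; 12 bits remain
Read 3: bits[12:20] width=8 -> value=117 (bin 01110101); offset now 20 = byte 2 bit 4; 4 bits remain
Read 4: bits[20:22] width=2 -> value=0 (bin 00); offset now 22 = byte 2 bit 6; 2 bits remain
Read 5: bits[22:23] width=1 -> value=0 (bin 0); offset now 23 = byte 2 bit 7; 1 bits remain
Read 6: bits[23:24] width=1 -> value=1 (bin 1); offset now 24 = byte 3 bit 0; 0 bits remain

Answer: 24 1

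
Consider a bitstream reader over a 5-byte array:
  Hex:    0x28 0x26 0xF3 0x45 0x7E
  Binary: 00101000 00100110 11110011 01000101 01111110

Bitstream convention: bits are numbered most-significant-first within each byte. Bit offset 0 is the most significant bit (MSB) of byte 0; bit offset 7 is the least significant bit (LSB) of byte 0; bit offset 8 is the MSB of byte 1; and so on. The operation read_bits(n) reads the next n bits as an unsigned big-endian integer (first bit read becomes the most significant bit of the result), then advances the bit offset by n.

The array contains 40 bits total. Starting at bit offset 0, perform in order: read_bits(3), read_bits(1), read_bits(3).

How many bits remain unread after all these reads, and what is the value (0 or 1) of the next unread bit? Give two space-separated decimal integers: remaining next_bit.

Read 1: bits[0:3] width=3 -> value=1 (bin 001); offset now 3 = byte 0 bit 3; 37 bits remain
Read 2: bits[3:4] width=1 -> value=0 (bin 0); offset now 4 = byte 0 bit 4; 36 bits remain
Read 3: bits[4:7] width=3 -> value=4 (bin 100); offset now 7 = byte 0 bit 7; 33 bits remain

Answer: 33 0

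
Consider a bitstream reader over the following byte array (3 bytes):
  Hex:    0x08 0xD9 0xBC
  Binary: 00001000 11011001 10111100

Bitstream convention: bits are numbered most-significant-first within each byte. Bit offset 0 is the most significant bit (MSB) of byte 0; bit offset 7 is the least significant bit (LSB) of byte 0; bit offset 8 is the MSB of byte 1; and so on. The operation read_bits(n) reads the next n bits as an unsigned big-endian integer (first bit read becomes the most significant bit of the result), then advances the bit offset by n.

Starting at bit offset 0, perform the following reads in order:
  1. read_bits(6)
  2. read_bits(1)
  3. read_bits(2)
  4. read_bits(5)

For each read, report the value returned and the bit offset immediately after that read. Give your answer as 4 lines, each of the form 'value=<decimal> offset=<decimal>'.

Answer: value=2 offset=6
value=0 offset=7
value=1 offset=9
value=22 offset=14

Derivation:
Read 1: bits[0:6] width=6 -> value=2 (bin 000010); offset now 6 = byte 0 bit 6; 18 bits remain
Read 2: bits[6:7] width=1 -> value=0 (bin 0); offset now 7 = byte 0 bit 7; 17 bits remain
Read 3: bits[7:9] width=2 -> value=1 (bin 01); offset now 9 = byte 1 bit 1; 15 bits remain
Read 4: bits[9:14] width=5 -> value=22 (bin 10110); offset now 14 = byte 1 bit 6; 10 bits remain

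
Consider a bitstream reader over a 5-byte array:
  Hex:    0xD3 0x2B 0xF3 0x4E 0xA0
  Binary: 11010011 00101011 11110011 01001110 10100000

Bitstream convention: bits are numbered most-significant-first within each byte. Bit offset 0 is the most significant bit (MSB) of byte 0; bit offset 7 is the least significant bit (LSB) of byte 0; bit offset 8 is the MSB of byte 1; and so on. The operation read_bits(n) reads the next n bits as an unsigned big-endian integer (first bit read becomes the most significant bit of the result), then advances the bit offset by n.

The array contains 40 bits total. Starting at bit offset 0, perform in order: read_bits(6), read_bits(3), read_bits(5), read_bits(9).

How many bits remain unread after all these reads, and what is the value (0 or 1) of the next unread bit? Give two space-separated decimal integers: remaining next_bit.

Answer: 17 1

Derivation:
Read 1: bits[0:6] width=6 -> value=52 (bin 110100); offset now 6 = byte 0 bit 6; 34 bits remain
Read 2: bits[6:9] width=3 -> value=6 (bin 110); offset now 9 = byte 1 bit 1; 31 bits remain
Read 3: bits[9:14] width=5 -> value=10 (bin 01010); offset now 14 = byte 1 bit 6; 26 bits remain
Read 4: bits[14:23] width=9 -> value=505 (bin 111111001); offset now 23 = byte 2 bit 7; 17 bits remain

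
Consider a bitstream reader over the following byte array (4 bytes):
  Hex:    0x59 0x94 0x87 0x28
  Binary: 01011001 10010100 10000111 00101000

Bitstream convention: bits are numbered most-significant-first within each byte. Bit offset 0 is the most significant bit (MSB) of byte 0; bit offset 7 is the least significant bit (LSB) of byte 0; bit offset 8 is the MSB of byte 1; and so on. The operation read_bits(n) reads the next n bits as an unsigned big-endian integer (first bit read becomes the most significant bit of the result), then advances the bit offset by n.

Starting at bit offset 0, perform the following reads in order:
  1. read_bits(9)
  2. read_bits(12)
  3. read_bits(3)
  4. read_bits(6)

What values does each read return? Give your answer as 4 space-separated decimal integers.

Answer: 179 656 7 10

Derivation:
Read 1: bits[0:9] width=9 -> value=179 (bin 010110011); offset now 9 = byte 1 bit 1; 23 bits remain
Read 2: bits[9:21] width=12 -> value=656 (bin 001010010000); offset now 21 = byte 2 bit 5; 11 bits remain
Read 3: bits[21:24] width=3 -> value=7 (bin 111); offset now 24 = byte 3 bit 0; 8 bits remain
Read 4: bits[24:30] width=6 -> value=10 (bin 001010); offset now 30 = byte 3 bit 6; 2 bits remain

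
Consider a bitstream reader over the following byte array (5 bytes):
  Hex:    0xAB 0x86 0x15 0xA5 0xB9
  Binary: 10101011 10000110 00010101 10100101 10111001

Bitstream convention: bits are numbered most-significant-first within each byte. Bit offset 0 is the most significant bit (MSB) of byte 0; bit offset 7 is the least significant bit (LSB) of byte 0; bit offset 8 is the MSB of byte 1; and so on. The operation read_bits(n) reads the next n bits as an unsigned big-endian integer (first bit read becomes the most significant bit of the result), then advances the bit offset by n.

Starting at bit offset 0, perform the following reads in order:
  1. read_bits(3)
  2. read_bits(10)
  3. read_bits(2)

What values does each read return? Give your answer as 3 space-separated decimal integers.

Answer: 5 368 3

Derivation:
Read 1: bits[0:3] width=3 -> value=5 (bin 101); offset now 3 = byte 0 bit 3; 37 bits remain
Read 2: bits[3:13] width=10 -> value=368 (bin 0101110000); offset now 13 = byte 1 bit 5; 27 bits remain
Read 3: bits[13:15] width=2 -> value=3 (bin 11); offset now 15 = byte 1 bit 7; 25 bits remain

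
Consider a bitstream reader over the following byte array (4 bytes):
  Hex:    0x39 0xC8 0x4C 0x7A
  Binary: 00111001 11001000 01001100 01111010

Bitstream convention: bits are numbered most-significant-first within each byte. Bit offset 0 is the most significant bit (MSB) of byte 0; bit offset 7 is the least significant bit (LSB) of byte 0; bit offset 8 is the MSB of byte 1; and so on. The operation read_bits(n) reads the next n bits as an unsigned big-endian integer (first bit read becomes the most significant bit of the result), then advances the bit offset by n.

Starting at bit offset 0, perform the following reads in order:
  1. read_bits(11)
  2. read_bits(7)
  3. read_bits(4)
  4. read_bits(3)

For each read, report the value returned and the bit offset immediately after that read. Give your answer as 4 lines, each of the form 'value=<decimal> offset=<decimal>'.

Read 1: bits[0:11] width=11 -> value=462 (bin 00111001110); offset now 11 = byte 1 bit 3; 21 bits remain
Read 2: bits[11:18] width=7 -> value=33 (bin 0100001); offset now 18 = byte 2 bit 2; 14 bits remain
Read 3: bits[18:22] width=4 -> value=3 (bin 0011); offset now 22 = byte 2 bit 6; 10 bits remain
Read 4: bits[22:25] width=3 -> value=0 (bin 000); offset now 25 = byte 3 bit 1; 7 bits remain

Answer: value=462 offset=11
value=33 offset=18
value=3 offset=22
value=0 offset=25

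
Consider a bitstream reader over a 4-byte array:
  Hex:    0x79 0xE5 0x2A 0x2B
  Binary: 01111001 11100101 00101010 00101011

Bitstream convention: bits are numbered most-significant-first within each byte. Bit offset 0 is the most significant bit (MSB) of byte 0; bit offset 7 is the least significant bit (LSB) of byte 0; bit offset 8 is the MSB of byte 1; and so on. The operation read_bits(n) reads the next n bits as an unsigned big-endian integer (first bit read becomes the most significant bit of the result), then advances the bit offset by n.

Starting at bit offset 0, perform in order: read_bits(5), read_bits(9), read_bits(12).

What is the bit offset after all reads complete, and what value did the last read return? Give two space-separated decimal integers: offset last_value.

Answer: 26 1192

Derivation:
Read 1: bits[0:5] width=5 -> value=15 (bin 01111); offset now 5 = byte 0 bit 5; 27 bits remain
Read 2: bits[5:14] width=9 -> value=121 (bin 001111001); offset now 14 = byte 1 bit 6; 18 bits remain
Read 3: bits[14:26] width=12 -> value=1192 (bin 010010101000); offset now 26 = byte 3 bit 2; 6 bits remain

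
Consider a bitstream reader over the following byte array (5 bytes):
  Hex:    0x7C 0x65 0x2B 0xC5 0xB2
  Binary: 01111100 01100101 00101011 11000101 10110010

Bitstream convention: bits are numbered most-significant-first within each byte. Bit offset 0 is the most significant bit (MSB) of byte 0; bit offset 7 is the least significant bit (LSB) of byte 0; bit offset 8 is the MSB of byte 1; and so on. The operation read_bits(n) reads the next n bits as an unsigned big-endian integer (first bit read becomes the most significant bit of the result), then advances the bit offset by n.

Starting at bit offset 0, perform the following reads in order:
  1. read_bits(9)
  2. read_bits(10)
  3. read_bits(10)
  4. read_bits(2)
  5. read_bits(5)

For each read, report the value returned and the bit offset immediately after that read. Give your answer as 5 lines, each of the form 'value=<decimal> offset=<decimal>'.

Answer: value=248 offset=9
value=809 offset=19
value=376 offset=29
value=2 offset=31
value=27 offset=36

Derivation:
Read 1: bits[0:9] width=9 -> value=248 (bin 011111000); offset now 9 = byte 1 bit 1; 31 bits remain
Read 2: bits[9:19] width=10 -> value=809 (bin 1100101001); offset now 19 = byte 2 bit 3; 21 bits remain
Read 3: bits[19:29] width=10 -> value=376 (bin 0101111000); offset now 29 = byte 3 bit 5; 11 bits remain
Read 4: bits[29:31] width=2 -> value=2 (bin 10); offset now 31 = byte 3 bit 7; 9 bits remain
Read 5: bits[31:36] width=5 -> value=27 (bin 11011); offset now 36 = byte 4 bit 4; 4 bits remain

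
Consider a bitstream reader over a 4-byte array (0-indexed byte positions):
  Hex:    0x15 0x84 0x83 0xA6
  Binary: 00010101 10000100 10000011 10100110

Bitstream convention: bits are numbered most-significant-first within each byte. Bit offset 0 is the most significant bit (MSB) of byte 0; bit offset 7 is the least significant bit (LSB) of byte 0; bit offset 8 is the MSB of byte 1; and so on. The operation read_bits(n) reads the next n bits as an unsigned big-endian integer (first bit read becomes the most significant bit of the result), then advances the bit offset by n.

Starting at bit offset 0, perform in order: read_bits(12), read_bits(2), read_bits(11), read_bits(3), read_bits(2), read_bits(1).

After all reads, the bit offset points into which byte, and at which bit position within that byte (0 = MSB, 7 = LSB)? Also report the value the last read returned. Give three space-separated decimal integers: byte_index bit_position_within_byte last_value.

Read 1: bits[0:12] width=12 -> value=344 (bin 000101011000); offset now 12 = byte 1 bit 4; 20 bits remain
Read 2: bits[12:14] width=2 -> value=1 (bin 01); offset now 14 = byte 1 bit 6; 18 bits remain
Read 3: bits[14:25] width=11 -> value=263 (bin 00100000111); offset now 25 = byte 3 bit 1; 7 bits remain
Read 4: bits[25:28] width=3 -> value=2 (bin 010); offset now 28 = byte 3 bit 4; 4 bits remain
Read 5: bits[28:30] width=2 -> value=1 (bin 01); offset now 30 = byte 3 bit 6; 2 bits remain
Read 6: bits[30:31] width=1 -> value=1 (bin 1); offset now 31 = byte 3 bit 7; 1 bits remain

Answer: 3 7 1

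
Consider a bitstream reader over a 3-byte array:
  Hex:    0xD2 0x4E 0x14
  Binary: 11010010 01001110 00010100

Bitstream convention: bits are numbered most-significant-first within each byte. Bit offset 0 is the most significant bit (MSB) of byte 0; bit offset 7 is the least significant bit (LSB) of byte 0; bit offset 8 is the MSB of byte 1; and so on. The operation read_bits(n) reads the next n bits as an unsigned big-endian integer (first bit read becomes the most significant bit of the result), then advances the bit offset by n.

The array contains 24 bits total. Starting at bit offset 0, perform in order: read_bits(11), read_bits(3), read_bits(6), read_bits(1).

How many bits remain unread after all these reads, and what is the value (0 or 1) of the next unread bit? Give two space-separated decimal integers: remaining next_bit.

Read 1: bits[0:11] width=11 -> value=1682 (bin 11010010010); offset now 11 = byte 1 bit 3; 13 bits remain
Read 2: bits[11:14] width=3 -> value=3 (bin 011); offset now 14 = byte 1 bit 6; 10 bits remain
Read 3: bits[14:20] width=6 -> value=33 (bin 100001); offset now 20 = byte 2 bit 4; 4 bits remain
Read 4: bits[20:21] width=1 -> value=0 (bin 0); offset now 21 = byte 2 bit 5; 3 bits remain

Answer: 3 1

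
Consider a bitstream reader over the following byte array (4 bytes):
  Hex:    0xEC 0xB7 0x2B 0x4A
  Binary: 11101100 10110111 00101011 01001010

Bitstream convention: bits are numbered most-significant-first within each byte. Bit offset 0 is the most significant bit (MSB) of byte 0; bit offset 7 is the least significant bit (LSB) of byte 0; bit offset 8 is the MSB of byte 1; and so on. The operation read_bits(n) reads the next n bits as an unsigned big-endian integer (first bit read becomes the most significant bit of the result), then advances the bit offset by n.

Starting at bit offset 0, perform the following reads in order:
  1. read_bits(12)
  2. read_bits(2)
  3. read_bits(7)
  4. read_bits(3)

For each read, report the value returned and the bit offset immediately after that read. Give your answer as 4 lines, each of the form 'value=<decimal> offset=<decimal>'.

Read 1: bits[0:12] width=12 -> value=3787 (bin 111011001011); offset now 12 = byte 1 bit 4; 20 bits remain
Read 2: bits[12:14] width=2 -> value=1 (bin 01); offset now 14 = byte 1 bit 6; 18 bits remain
Read 3: bits[14:21] width=7 -> value=101 (bin 1100101); offset now 21 = byte 2 bit 5; 11 bits remain
Read 4: bits[21:24] width=3 -> value=3 (bin 011); offset now 24 = byte 3 bit 0; 8 bits remain

Answer: value=3787 offset=12
value=1 offset=14
value=101 offset=21
value=3 offset=24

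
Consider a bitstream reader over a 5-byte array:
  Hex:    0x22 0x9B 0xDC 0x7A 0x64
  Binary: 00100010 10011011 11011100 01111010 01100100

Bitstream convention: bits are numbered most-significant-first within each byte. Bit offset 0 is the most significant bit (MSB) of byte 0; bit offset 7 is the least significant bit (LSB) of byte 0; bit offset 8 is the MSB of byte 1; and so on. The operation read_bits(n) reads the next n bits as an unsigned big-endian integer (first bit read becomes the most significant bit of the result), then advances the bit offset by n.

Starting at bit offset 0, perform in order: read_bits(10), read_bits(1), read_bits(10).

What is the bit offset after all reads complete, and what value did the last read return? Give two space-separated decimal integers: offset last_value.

Answer: 21 891

Derivation:
Read 1: bits[0:10] width=10 -> value=138 (bin 0010001010); offset now 10 = byte 1 bit 2; 30 bits remain
Read 2: bits[10:11] width=1 -> value=0 (bin 0); offset now 11 = byte 1 bit 3; 29 bits remain
Read 3: bits[11:21] width=10 -> value=891 (bin 1101111011); offset now 21 = byte 2 bit 5; 19 bits remain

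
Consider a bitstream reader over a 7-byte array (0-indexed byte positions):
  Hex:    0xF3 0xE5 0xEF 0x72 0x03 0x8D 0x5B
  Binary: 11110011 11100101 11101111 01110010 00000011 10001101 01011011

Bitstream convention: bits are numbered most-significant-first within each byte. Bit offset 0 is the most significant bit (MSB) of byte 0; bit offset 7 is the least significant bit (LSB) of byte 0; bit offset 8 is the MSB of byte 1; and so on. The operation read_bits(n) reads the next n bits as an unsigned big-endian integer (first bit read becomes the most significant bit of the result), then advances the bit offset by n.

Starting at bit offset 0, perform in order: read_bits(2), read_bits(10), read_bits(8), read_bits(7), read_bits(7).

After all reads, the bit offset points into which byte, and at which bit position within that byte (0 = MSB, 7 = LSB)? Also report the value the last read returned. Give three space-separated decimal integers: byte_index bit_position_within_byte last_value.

Answer: 4 2 72

Derivation:
Read 1: bits[0:2] width=2 -> value=3 (bin 11); offset now 2 = byte 0 bit 2; 54 bits remain
Read 2: bits[2:12] width=10 -> value=830 (bin 1100111110); offset now 12 = byte 1 bit 4; 44 bits remain
Read 3: bits[12:20] width=8 -> value=94 (bin 01011110); offset now 20 = byte 2 bit 4; 36 bits remain
Read 4: bits[20:27] width=7 -> value=123 (bin 1111011); offset now 27 = byte 3 bit 3; 29 bits remain
Read 5: bits[27:34] width=7 -> value=72 (bin 1001000); offset now 34 = byte 4 bit 2; 22 bits remain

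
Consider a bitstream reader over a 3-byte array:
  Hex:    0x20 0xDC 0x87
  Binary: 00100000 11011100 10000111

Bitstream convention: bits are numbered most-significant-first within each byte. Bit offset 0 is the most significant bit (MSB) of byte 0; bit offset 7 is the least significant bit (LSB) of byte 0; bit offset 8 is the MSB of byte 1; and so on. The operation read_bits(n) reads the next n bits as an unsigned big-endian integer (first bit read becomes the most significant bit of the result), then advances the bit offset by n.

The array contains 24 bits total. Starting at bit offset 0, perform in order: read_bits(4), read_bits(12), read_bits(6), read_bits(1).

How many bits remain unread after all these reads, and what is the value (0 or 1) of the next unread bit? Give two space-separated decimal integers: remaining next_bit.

Answer: 1 1

Derivation:
Read 1: bits[0:4] width=4 -> value=2 (bin 0010); offset now 4 = byte 0 bit 4; 20 bits remain
Read 2: bits[4:16] width=12 -> value=220 (bin 000011011100); offset now 16 = byte 2 bit 0; 8 bits remain
Read 3: bits[16:22] width=6 -> value=33 (bin 100001); offset now 22 = byte 2 bit 6; 2 bits remain
Read 4: bits[22:23] width=1 -> value=1 (bin 1); offset now 23 = byte 2 bit 7; 1 bits remain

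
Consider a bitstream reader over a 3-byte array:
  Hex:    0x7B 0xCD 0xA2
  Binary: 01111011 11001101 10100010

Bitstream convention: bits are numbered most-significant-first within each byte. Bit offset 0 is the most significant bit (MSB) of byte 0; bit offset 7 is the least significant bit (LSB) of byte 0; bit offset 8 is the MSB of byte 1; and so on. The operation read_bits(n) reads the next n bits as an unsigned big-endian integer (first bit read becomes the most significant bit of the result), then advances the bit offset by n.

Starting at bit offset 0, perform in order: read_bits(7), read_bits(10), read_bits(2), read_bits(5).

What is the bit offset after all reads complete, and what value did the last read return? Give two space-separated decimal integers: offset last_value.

Answer: 24 2

Derivation:
Read 1: bits[0:7] width=7 -> value=61 (bin 0111101); offset now 7 = byte 0 bit 7; 17 bits remain
Read 2: bits[7:17] width=10 -> value=923 (bin 1110011011); offset now 17 = byte 2 bit 1; 7 bits remain
Read 3: bits[17:19] width=2 -> value=1 (bin 01); offset now 19 = byte 2 bit 3; 5 bits remain
Read 4: bits[19:24] width=5 -> value=2 (bin 00010); offset now 24 = byte 3 bit 0; 0 bits remain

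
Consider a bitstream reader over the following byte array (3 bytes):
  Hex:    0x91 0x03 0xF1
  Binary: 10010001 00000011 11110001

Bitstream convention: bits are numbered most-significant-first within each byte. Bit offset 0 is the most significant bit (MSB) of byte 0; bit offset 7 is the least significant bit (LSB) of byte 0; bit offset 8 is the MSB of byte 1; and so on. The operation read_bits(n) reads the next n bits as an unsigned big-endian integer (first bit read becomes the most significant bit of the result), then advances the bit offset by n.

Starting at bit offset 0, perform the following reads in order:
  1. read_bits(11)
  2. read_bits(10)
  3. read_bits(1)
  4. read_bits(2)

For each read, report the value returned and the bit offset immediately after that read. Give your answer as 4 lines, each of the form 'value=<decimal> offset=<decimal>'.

Answer: value=1160 offset=11
value=126 offset=21
value=0 offset=22
value=1 offset=24

Derivation:
Read 1: bits[0:11] width=11 -> value=1160 (bin 10010001000); offset now 11 = byte 1 bit 3; 13 bits remain
Read 2: bits[11:21] width=10 -> value=126 (bin 0001111110); offset now 21 = byte 2 bit 5; 3 bits remain
Read 3: bits[21:22] width=1 -> value=0 (bin 0); offset now 22 = byte 2 bit 6; 2 bits remain
Read 4: bits[22:24] width=2 -> value=1 (bin 01); offset now 24 = byte 3 bit 0; 0 bits remain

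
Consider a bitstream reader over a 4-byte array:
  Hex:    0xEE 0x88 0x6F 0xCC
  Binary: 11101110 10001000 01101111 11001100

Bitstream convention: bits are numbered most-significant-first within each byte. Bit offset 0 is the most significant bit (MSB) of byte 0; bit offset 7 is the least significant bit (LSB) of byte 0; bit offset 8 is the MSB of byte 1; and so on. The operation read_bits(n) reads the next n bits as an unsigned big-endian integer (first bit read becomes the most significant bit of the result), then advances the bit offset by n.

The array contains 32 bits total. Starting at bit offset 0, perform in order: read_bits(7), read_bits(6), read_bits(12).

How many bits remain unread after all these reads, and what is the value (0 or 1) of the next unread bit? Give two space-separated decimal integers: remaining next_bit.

Read 1: bits[0:7] width=7 -> value=119 (bin 1110111); offset now 7 = byte 0 bit 7; 25 bits remain
Read 2: bits[7:13] width=6 -> value=17 (bin 010001); offset now 13 = byte 1 bit 5; 19 bits remain
Read 3: bits[13:25] width=12 -> value=223 (bin 000011011111); offset now 25 = byte 3 bit 1; 7 bits remain

Answer: 7 1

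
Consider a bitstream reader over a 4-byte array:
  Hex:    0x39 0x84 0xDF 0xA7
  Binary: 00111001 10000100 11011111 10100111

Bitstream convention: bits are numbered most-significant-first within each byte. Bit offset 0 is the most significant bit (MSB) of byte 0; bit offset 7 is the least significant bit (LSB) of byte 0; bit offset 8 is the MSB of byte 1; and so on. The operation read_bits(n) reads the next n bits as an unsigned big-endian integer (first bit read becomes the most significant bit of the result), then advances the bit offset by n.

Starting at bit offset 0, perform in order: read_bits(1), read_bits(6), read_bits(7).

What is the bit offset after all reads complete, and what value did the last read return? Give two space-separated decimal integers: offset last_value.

Read 1: bits[0:1] width=1 -> value=0 (bin 0); offset now 1 = byte 0 bit 1; 31 bits remain
Read 2: bits[1:7] width=6 -> value=28 (bin 011100); offset now 7 = byte 0 bit 7; 25 bits remain
Read 3: bits[7:14] width=7 -> value=97 (bin 1100001); offset now 14 = byte 1 bit 6; 18 bits remain

Answer: 14 97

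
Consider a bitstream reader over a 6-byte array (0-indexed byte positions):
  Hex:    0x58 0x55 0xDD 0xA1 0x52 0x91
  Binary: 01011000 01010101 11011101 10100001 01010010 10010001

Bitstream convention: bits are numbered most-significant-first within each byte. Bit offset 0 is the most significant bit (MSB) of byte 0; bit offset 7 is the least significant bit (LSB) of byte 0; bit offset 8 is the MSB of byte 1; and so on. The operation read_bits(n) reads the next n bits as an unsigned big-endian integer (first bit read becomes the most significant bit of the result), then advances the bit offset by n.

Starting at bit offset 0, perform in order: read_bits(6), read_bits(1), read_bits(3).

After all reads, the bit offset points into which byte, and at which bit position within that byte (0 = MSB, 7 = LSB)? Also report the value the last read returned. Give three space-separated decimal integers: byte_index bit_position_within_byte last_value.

Answer: 1 2 1

Derivation:
Read 1: bits[0:6] width=6 -> value=22 (bin 010110); offset now 6 = byte 0 bit 6; 42 bits remain
Read 2: bits[6:7] width=1 -> value=0 (bin 0); offset now 7 = byte 0 bit 7; 41 bits remain
Read 3: bits[7:10] width=3 -> value=1 (bin 001); offset now 10 = byte 1 bit 2; 38 bits remain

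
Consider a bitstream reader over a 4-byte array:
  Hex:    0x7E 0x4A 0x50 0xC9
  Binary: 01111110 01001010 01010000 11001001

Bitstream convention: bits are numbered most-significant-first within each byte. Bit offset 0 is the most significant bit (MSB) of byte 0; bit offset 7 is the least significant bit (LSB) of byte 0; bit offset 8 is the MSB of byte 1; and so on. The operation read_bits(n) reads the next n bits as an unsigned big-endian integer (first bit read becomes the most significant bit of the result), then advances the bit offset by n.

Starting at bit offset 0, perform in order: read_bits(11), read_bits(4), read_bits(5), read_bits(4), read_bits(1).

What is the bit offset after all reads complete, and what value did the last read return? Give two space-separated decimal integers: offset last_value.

Read 1: bits[0:11] width=11 -> value=1010 (bin 01111110010); offset now 11 = byte 1 bit 3; 21 bits remain
Read 2: bits[11:15] width=4 -> value=5 (bin 0101); offset now 15 = byte 1 bit 7; 17 bits remain
Read 3: bits[15:20] width=5 -> value=5 (bin 00101); offset now 20 = byte 2 bit 4; 12 bits remain
Read 4: bits[20:24] width=4 -> value=0 (bin 0000); offset now 24 = byte 3 bit 0; 8 bits remain
Read 5: bits[24:25] width=1 -> value=1 (bin 1); offset now 25 = byte 3 bit 1; 7 bits remain

Answer: 25 1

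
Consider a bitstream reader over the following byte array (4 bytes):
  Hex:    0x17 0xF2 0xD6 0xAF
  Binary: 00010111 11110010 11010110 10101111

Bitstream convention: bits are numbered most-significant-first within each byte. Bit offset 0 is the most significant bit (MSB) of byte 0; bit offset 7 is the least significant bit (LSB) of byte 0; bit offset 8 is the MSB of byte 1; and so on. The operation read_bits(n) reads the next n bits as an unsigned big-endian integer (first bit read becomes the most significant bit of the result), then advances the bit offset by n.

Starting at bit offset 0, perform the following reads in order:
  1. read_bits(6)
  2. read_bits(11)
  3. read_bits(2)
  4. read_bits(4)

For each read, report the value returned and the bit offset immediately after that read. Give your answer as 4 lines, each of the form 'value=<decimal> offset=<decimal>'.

Read 1: bits[0:6] width=6 -> value=5 (bin 000101); offset now 6 = byte 0 bit 6; 26 bits remain
Read 2: bits[6:17] width=11 -> value=2021 (bin 11111100101); offset now 17 = byte 2 bit 1; 15 bits remain
Read 3: bits[17:19] width=2 -> value=2 (bin 10); offset now 19 = byte 2 bit 3; 13 bits remain
Read 4: bits[19:23] width=4 -> value=11 (bin 1011); offset now 23 = byte 2 bit 7; 9 bits remain

Answer: value=5 offset=6
value=2021 offset=17
value=2 offset=19
value=11 offset=23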